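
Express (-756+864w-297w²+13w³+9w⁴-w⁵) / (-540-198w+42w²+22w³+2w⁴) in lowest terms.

By polynomial division,
  -w⁵+9w⁴+13w³-297w²+864w-756 = (-(1/2)w+10)(2w⁴+22w³+42w²-198w-540) + (-186w³-816w²+2574w+4644)
  2w⁴+22w³+42w²-198w-540 = (-(1/93)w-205/2883)(-186w³-816w²+2574w+4644) + ((11200/961)w²+(33600/961)w-201600/961)
  -186w³-816w²+2574w+4644 = (-(89373/5600)w-123969/5600)((11200/961)w²+(33600/961)w-201600/961) + (0)
Last nonzero remainder: (11200/961)w²+(33600/961)w-201600/961. Dividing through by 11200/961 gives the monic gcd w²+3w-18.
Cancel w²+3w-18 from numerator and denominator to get the reduced form.

(42-41w+12w²-w³)/(30+16w+2w²)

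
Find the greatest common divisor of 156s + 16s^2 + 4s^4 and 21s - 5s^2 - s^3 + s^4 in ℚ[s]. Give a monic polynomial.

By polynomial division,
  4s^4 + 16s^2 + 156s = (4)(s^4 - s^3 - 5s^2 + 21s) + (4s^3 + 36s^2 + 72s)
  s^4 - s^3 - 5s^2 + 21s = ((1/4)s - 5/2)(4s^3 + 36s^2 + 72s) + (67s^2 + 201s)
  4s^3 + 36s^2 + 72s = ((4/67)s + 24/67)(67s^2 + 201s) + (0)
Last nonzero remainder: 67s^2 + 201s. Dividing through by 67 gives the monic gcd s^2 + 3s.

3s + s^2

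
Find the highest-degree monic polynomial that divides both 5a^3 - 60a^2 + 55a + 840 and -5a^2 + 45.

By polynomial division,
  5a^3 - 60a^2 + 55a + 840 = (-a + 12)(-5a^2 + 45) + (100a + 300)
  -5a^2 + 45 = (-(1/20)a + 3/20)(100a + 300) + (0)
Last nonzero remainder: 100a + 300. Dividing through by 100 gives the monic gcd a + 3.

a + 3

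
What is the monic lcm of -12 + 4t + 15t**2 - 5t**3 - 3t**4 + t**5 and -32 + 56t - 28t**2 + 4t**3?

Apply the Euclidean algorithm:
  t**5 - 3t**4 - 5t**3 + 15t**2 + 4t - 12 = ((1/4)t**2 + t + 9/4)(4t**3 - 28t**2 + 56t - 32) + (30t**2 - 90t + 60)
  4t**3 - 28t**2 + 56t - 32 = ((2/15)t - 8/15)(30t**2 - 90t + 60) + (0)
Last nonzero remainder: 30t**2 - 90t + 60. Dividing through by 30 gives the monic gcd t**2 - 3t + 2.
Then lcm(f, g) = f·g / gcd(f, g); expanding and making the result monic gives the answer.

48 - 28t - 56t**2 + 35t**3 + 7t**4 - 7t**5 + t**6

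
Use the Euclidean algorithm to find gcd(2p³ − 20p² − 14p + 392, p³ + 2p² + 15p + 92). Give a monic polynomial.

p + 4

Repeated division with remainder:
  2p³ − 20p² − 14p + 392 = (2)(p³ + 2p² + 15p + 92) + (−24p² − 44p + 208)
  p³ + 2p² + 15p + 92 = (−(1/24)p − 1/144)(−24p² − 44p + 208) + ((841/36)p + 841/9)
  −24p² − 44p + 208 = (−(864/841)p + 1872/841)((841/36)p + 841/9) + (0)
Last nonzero remainder: (841/36)p + 841/9. Dividing through by 841/36 gives the monic gcd p + 4.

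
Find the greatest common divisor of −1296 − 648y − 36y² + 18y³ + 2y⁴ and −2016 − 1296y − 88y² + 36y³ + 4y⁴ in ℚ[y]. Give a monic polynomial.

Euclidean algorithm in ℚ[y]:
  2y⁴ + 18y³ − 36y² − 648y − 1296 = (1/2)(4y⁴ + 36y³ − 88y² − 1296y − 2016) + (8y² − 288)
  4y⁴ + 36y³ − 88y² − 1296y − 2016 = ((1/2)y² + (9/2)y + 7)(8y² − 288) + (0)
Last nonzero remainder: 8y² − 288. Dividing through by 8 gives the monic gcd y² − 36.

−36 + y²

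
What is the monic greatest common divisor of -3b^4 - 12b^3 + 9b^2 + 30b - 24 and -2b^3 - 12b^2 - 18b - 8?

Repeated division with remainder:
  -3b^4 - 12b^3 + 9b^2 + 30b - 24 = ((3/2)b - 3)(-2b^3 - 12b^2 - 18b - 8) + (-12b - 48)
  -2b^3 - 12b^2 - 18b - 8 = ((1/6)b^2 + (1/3)b + 1/6)(-12b - 48) + (0)
Last nonzero remainder: -12b - 48. Dividing through by -12 gives the monic gcd b + 4.

b + 4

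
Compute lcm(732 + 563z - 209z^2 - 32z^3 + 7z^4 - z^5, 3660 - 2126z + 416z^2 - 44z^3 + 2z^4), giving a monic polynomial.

7320 + 4898z - 2653z^2 - 111z^3 + 102z^4 - 17z^5 + z^6

Apply the Euclidean algorithm:
  -z^5 + 7z^4 - 32z^3 - 209z^2 + 563z + 732 = (-(1/2)z - 15/2)(2z^4 - 44z^3 + 416z^2 - 2126z + 3660) + (-154z^3 + 1848z^2 - 13552z + 28182)
  2z^4 - 44z^3 + 416z^2 - 2126z + 3660 = (-(1/77)z + 10/77)(-154z^3 + 1848z^2 - 13552z + 28182) + (0)
Last nonzero remainder: -154z^3 + 1848z^2 - 13552z + 28182. Dividing through by -154 gives the monic gcd z^3 - 12z^2 + 88z - 183.
Then lcm(f, g) = f·g / gcd(f, g); expanding and making the result monic gives the answer.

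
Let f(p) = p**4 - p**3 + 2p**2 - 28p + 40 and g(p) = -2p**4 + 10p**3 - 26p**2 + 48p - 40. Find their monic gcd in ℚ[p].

p**2 - 4p + 4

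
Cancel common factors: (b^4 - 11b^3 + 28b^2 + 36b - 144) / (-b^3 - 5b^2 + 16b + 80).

(-b^3 + 7b^2 - 36)/(b^2 + 9b + 20)

By polynomial division,
  b^4 - 11b^3 + 28b^2 + 36b - 144 = (-b + 16)(-b^3 - 5b^2 + 16b + 80) + (124b^2 - 140b - 1424)
  -b^3 - 5b^2 + 16b + 80 = (-(1/124)b - 95/1922)(124b^2 - 140b - 1424) + (-(2310/961)b + 9240/961)
  124b^2 - 140b - 1424 = (-(59582/1155)b - 171058/1155)(-(2310/961)b + 9240/961) + (0)
Last nonzero remainder: -(2310/961)b + 9240/961. Dividing through by -2310/961 gives the monic gcd b - 4.
Cancel b - 4 from numerator and denominator to get the reduced form.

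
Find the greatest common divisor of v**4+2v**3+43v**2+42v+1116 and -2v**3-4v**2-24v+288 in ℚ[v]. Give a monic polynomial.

v**2+6v+36

Apply the Euclidean algorithm:
  v**4+2v**3+43v**2+42v+1116 = (-(1/2)v)(-2v**3-4v**2-24v+288) + (31v**2+186v+1116)
  -2v**3-4v**2-24v+288 = (-(2/31)v+8/31)(31v**2+186v+1116) + (0)
Last nonzero remainder: 31v**2+186v+1116. Dividing through by 31 gives the monic gcd v**2+6v+36.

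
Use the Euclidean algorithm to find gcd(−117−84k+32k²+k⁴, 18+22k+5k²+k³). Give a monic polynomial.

1+k

Repeated division with remainder:
  k⁴+32k²−84k−117 = (k−5)(k³+5k²+22k+18) + (35k²+8k−27)
  k³+5k²+22k+18 = ((1/35)k+167/1225)(35k²+8k−27) + ((26559/1225)k+26559/1225)
  35k²+8k−27 = ((42875/26559)k−3675/2951)((26559/1225)k+26559/1225) + (0)
Last nonzero remainder: (26559/1225)k+26559/1225. Dividing through by 26559/1225 gives the monic gcd k+1.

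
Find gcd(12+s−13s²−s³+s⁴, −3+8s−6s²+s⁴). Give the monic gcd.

Euclidean algorithm in ℚ[s]:
  s⁴−s³−13s²+s+12 = (s⁴−6s²+8s−3) + (−s³−7s²−7s+15)
  s⁴−6s²+8s−3 = (−s+7)(−s³−7s²−7s+15) + (36s²+72s−108)
  −s³−7s²−7s+15 = (−(1/36)s−5/36)(36s²+72s−108) + (0)
Last nonzero remainder: 36s²+72s−108. Dividing through by 36 gives the monic gcd s²+2s−3.

−3+2s+s²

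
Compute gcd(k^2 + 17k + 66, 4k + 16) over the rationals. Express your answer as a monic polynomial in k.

1

Apply the Euclidean algorithm:
  k^2 + 17k + 66 = ((1/4)k + 13/4)(4k + 16) + (14)
  4k + 16 = ((2/7)k + 8/7)(14) + (0)
The last nonzero remainder is the constant 14, so the polynomials are coprime and gcd = 1.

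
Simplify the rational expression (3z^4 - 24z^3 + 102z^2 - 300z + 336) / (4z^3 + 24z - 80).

(3z^3 - 18z^2 + 66z - 168)/(4z^2 + 8z + 40)

Apply the Euclidean algorithm:
  3z^4 - 24z^3 + 102z^2 - 300z + 336 = ((3/4)z - 6)(4z^3 + 24z - 80) + (84z^2 - 96z - 144)
  4z^3 + 24z - 80 = ((1/21)z + 8/147)(84z^2 - 96z - 144) + ((1768/49)z - 3536/49)
  84z^2 - 96z - 144 = ((1029/442)z + 441/221)((1768/49)z - 3536/49) + (0)
Last nonzero remainder: (1768/49)z - 3536/49. Dividing through by 1768/49 gives the monic gcd z - 2.
Cancel z - 2 from numerator and denominator to get the reduced form.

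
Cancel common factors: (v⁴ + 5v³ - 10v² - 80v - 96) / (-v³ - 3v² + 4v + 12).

By polynomial division,
  v⁴ + 5v³ - 10v² - 80v - 96 = (-v - 2)(-v³ - 3v² + 4v + 12) + (-12v² - 60v - 72)
  -v³ - 3v² + 4v + 12 = ((1/12)v - 1/6)(-12v² - 60v - 72) + (0)
Last nonzero remainder: -12v² - 60v - 72. Dividing through by -12 gives the monic gcd v² + 5v + 6.
Cancel v² + 5v + 6 from numerator and denominator to get the reduced form.

(-v² + 16)/(v - 2)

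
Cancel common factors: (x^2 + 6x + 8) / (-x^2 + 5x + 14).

By polynomial division,
  x^2 + 6x + 8 = (-1)(-x^2 + 5x + 14) + (11x + 22)
  -x^2 + 5x + 14 = (-(1/11)x + 7/11)(11x + 22) + (0)
Last nonzero remainder: 11x + 22. Dividing through by 11 gives the monic gcd x + 2.
Cancel x + 2 from numerator and denominator to get the reduced form.

(-x - 4)/(x - 7)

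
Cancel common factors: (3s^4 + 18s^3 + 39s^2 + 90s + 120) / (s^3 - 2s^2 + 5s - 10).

(3s^2 + 18s + 24)/(s - 2)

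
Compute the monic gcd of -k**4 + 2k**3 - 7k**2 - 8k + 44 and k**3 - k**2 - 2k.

k - 2

Repeated division with remainder:
  -k**4 + 2k**3 - 7k**2 - 8k + 44 = (-k + 1)(k**3 - k**2 - 2k) + (-8k**2 - 6k + 44)
  k**3 - k**2 - 2k = (-(1/8)k + 7/32)(-8k**2 - 6k + 44) + ((77/16)k - 77/8)
  -8k**2 - 6k + 44 = (-(128/77)k - 32/7)((77/16)k - 77/8) + (0)
Last nonzero remainder: (77/16)k - 77/8. Dividing through by 77/16 gives the monic gcd k - 2.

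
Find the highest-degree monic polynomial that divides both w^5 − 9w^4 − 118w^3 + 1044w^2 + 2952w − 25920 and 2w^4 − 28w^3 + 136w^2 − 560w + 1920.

w^2 − 14w + 48

Euclidean algorithm in ℚ[w]:
  w^5 − 9w^4 − 118w^3 + 1044w^2 + 2952w − 25920 = ((1/2)w + 5/2)(2w^4 − 28w^3 + 136w^2 − 560w + 1920) + (−116w^3 + 984w^2 + 3392w − 30720)
  2w^4 − 28w^3 + 136w^2 − 560w + 1920 = (−(1/58)w + 80/841)(−116w^3 + 984w^2 + 3392w − 30720) + ((84840/841)w^2 − (1187760/841)w + 4072320/841)
  −116w^3 + 984w^2 + 3392w − 30720 = (−(24389/21210)w − 13456/2121)((84840/841)w^2 − (1187760/841)w + 4072320/841) + (0)
Last nonzero remainder: (84840/841)w^2 − (1187760/841)w + 4072320/841. Dividing through by 84840/841 gives the monic gcd w^2 − 14w + 48.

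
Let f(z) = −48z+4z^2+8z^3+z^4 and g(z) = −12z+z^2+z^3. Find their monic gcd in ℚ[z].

Repeated division with remainder:
  z^4+8z^3+4z^2−48z = (z+7)(z^3+z^2−12z) + (9z^2+36z)
  z^3+z^2−12z = ((1/9)z−1/3)(9z^2+36z) + (0)
Last nonzero remainder: 9z^2+36z. Dividing through by 9 gives the monic gcd z^2+4z.

4z+z^2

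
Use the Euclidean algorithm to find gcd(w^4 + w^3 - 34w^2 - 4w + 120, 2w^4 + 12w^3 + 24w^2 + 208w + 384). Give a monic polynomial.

w^2 + 8w + 12

Apply the Euclidean algorithm:
  w^4 + w^3 - 34w^2 - 4w + 120 = (1/2)(2w^4 + 12w^3 + 24w^2 + 208w + 384) + (-5w^3 - 46w^2 - 108w - 72)
  2w^4 + 12w^3 + 24w^2 + 208w + 384 = (-(2/5)w + 32/25)(-5w^3 - 46w^2 - 108w - 72) + ((992/25)w^2 + (7936/25)w + 11904/25)
  -5w^3 - 46w^2 - 108w - 72 = (-(125/992)w - 75/496)((992/25)w^2 + (7936/25)w + 11904/25) + (0)
Last nonzero remainder: (992/25)w^2 + (7936/25)w + 11904/25. Dividing through by 992/25 gives the monic gcd w^2 + 8w + 12.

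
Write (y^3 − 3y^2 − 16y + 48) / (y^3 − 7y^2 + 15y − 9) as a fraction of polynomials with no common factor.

(y^2 − 16)/(y^2 − 4y + 3)

Repeated division with remainder:
  y^3 − 3y^2 − 16y + 48 = (y^3 − 7y^2 + 15y − 9) + (4y^2 − 31y + 57)
  y^3 − 7y^2 + 15y − 9 = ((1/4)y + 3/16)(4y^2 − 31y + 57) + ((105/16)y − 315/16)
  4y^2 − 31y + 57 = ((64/105)y − 304/105)((105/16)y − 315/16) + (0)
Last nonzero remainder: (105/16)y − 315/16. Dividing through by 105/16 gives the monic gcd y − 3.
Cancel y − 3 from numerator and denominator to get the reduced form.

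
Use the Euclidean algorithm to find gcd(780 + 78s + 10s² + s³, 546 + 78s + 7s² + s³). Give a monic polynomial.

78 + s²

Repeated division with remainder:
  s³ + 10s² + 78s + 780 = (s³ + 7s² + 78s + 546) + (3s² + 234)
  s³ + 7s² + 78s + 546 = ((1/3)s + 7/3)(3s² + 234) + (0)
Last nonzero remainder: 3s² + 234. Dividing through by 3 gives the monic gcd s² + 78.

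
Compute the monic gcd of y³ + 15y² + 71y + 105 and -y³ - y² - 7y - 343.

Apply the Euclidean algorithm:
  y³ + 15y² + 71y + 105 = (-1)(-y³ - y² - 7y - 343) + (14y² + 64y - 238)
  -y³ - y² - 7y - 343 = (-(1/14)y + 25/98)(14y² + 64y - 238) + (-(1976/49)y - 1976/7)
  14y² + 64y - 238 = (-(343/988)y + 833/988)(-(1976/49)y - 1976/7) + (0)
Last nonzero remainder: -(1976/49)y - 1976/7. Dividing through by -1976/49 gives the monic gcd y + 7.

y + 7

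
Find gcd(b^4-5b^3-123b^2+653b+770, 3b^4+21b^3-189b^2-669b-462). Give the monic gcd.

b^3+5b^2-73b-77

Apply the Euclidean algorithm:
  b^4-5b^3-123b^2+653b+770 = (1/3)(3b^4+21b^3-189b^2-669b-462) + (-12b^3-60b^2+876b+924)
  3b^4+21b^3-189b^2-669b-462 = (-(1/4)b-1/2)(-12b^3-60b^2+876b+924) + (0)
Last nonzero remainder: -12b^3-60b^2+876b+924. Dividing through by -12 gives the monic gcd b^3+5b^2-73b-77.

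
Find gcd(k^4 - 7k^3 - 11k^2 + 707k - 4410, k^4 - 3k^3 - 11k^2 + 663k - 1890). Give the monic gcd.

k^3 - 11k + 630

Euclidean algorithm in ℚ[k]:
  k^4 - 7k^3 - 11k^2 + 707k - 4410 = (k^4 - 3k^3 - 11k^2 + 663k - 1890) + (-4k^3 + 44k - 2520)
  k^4 - 3k^3 - 11k^2 + 663k - 1890 = (-(1/4)k + 3/4)(-4k^3 + 44k - 2520) + (0)
Last nonzero remainder: -4k^3 + 44k - 2520. Dividing through by -4 gives the monic gcd k^3 - 11k + 630.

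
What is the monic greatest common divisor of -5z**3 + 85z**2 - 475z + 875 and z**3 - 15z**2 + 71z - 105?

z**2 - 12z + 35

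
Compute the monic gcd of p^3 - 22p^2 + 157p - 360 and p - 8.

Repeated division with remainder:
  p^3 - 22p^2 + 157p - 360 = (p^2 - 14p + 45)(p - 8) + (0)
The last nonzero remainder p - 8 is already monic.

p - 8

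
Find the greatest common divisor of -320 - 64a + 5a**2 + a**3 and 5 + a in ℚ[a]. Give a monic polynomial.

By polynomial division,
  a**3 + 5a**2 - 64a - 320 = (a**2 - 64)(a + 5) + (0)
The last nonzero remainder a + 5 is already monic.

5 + a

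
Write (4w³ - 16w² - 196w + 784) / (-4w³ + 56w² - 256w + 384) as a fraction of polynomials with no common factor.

(-w² + 49)/(w² - 10w + 24)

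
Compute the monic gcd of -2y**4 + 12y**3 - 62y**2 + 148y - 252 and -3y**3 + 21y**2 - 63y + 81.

y**2 - 4y + 9

Repeated division with remainder:
  -2y**4 + 12y**3 - 62y**2 + 148y - 252 = ((2/3)y + 2/3)(-3y**3 + 21y**2 - 63y + 81) + (-34y**2 + 136y - 306)
  -3y**3 + 21y**2 - 63y + 81 = ((3/34)y - 9/34)(-34y**2 + 136y - 306) + (0)
Last nonzero remainder: -34y**2 + 136y - 306. Dividing through by -34 gives the monic gcd y**2 - 4y + 9.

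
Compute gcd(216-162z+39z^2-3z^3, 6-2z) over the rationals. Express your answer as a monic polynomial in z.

-3+z

Apply the Euclidean algorithm:
  -3z^3+39z^2-162z+216 = ((3/2)z^2-15z+36)(-2z+6) + (0)
Last nonzero remainder: -2z+6. Dividing through by -2 gives the monic gcd z-3.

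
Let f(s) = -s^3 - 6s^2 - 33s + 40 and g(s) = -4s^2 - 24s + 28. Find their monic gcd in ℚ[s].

Apply the Euclidean algorithm:
  -s^3 - 6s^2 - 33s + 40 = ((1/4)s)(-4s^2 - 24s + 28) + (-40s + 40)
  -4s^2 - 24s + 28 = ((1/10)s + 7/10)(-40s + 40) + (0)
Last nonzero remainder: -40s + 40. Dividing through by -40 gives the monic gcd s - 1.

s - 1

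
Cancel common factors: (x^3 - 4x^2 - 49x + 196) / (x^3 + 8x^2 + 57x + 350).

By polynomial division,
  x^3 - 4x^2 - 49x + 196 = (x^3 + 8x^2 + 57x + 350) + (-12x^2 - 106x - 154)
  x^3 + 8x^2 + 57x + 350 = (-(1/12)x + 5/72)(-12x^2 - 106x - 154) + ((1855/36)x + 12985/36)
  -12x^2 - 106x - 154 = (-(432/1855)x - 792/1855)((1855/36)x + 12985/36) + (0)
Last nonzero remainder: (1855/36)x + 12985/36. Dividing through by 1855/36 gives the monic gcd x + 7.
Cancel x + 7 from numerator and denominator to get the reduced form.

(x^2 - 11x + 28)/(x^2 + x + 50)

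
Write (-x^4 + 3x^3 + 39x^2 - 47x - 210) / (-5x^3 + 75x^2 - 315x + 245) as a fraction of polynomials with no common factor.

By polynomial division,
  -x^4 + 3x^3 + 39x^2 - 47x - 210 = ((1/5)x + 12/5)(-5x^3 + 75x^2 - 315x + 245) + (-78x^2 + 660x - 798)
  -5x^3 + 75x^2 - 315x + 245 = ((5/78)x - 425/1014)(-78x^2 + 660x - 798) + ((2160/169)x - 15120/169)
  -78x^2 + 660x - 798 = (-(2197/360)x + 3211/360)((2160/169)x - 15120/169) + (0)
Last nonzero remainder: (2160/169)x - 15120/169. Dividing through by 2160/169 gives the monic gcd x - 7.
Cancel x - 7 from numerator and denominator to get the reduced form.

(x^3 + 4x^2 - 11x - 30)/(5x^2 - 40x + 35)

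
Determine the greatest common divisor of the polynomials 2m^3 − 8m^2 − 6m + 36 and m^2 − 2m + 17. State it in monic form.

1

Euclidean algorithm in ℚ[m]:
  2m^3 − 8m^2 − 6m + 36 = (2m − 4)(m^2 − 2m + 17) + (−48m + 104)
  m^2 − 2m + 17 = (−(1/48)m − 1/288)(−48m + 104) + (625/36)
  −48m + 104 = (−(1728/625)m + 3744/625)(625/36) + (0)
The last nonzero remainder is the constant 625/36, so the polynomials are coprime and gcd = 1.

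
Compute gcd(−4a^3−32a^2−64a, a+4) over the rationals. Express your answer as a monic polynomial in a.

a+4

Apply the Euclidean algorithm:
  −4a^3−32a^2−64a = (−4a^2−16a)(a+4) + (0)
The last nonzero remainder a+4 is already monic.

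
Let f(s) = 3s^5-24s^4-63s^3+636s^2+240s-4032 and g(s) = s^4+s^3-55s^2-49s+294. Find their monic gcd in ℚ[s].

Euclidean algorithm in ℚ[s]:
  3s^5-24s^4-63s^3+636s^2+240s-4032 = (3s-27)(s^4+s^3-55s^2-49s+294) + (129s^3-702s^2-1965s+3906)
  s^4+s^3-55s^2-49s+294 = ((1/129)s+277/5547)(129s^3-702s^2-1965s+3906) + (-(8712/1849)s^2+(34848/1849)s+182952/1849)
  129s^3-702s^2-1965s+3906 = (-(79507/2904)s+57319/1452)(-(8712/1849)s^2+(34848/1849)s+182952/1849) + (0)
Last nonzero remainder: -(8712/1849)s^2+(34848/1849)s+182952/1849. Dividing through by -8712/1849 gives the monic gcd s^2-4s-21.

s^2-4s-21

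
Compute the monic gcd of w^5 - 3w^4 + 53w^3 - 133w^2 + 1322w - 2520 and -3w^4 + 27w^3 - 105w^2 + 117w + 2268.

Apply the Euclidean algorithm:
  w^5 - 3w^4 + 53w^3 - 133w^2 + 1322w - 2520 = (-(1/3)w - 2)(-3w^4 + 27w^3 - 105w^2 + 117w + 2268) + (72w^3 - 304w^2 + 2312w + 2016)
  -3w^4 + 27w^3 - 105w^2 + 117w + 2268 = (-(1/24)w + 43/216)(72w^3 - 304w^2 + 2312w + 2016) + ((1400/27)w^2 - (7000/27)w + 5600/3)
  72w^3 - 304w^2 + 2312w + 2016 = ((243/175)w + 27/25)((1400/27)w^2 - (7000/27)w + 5600/3) + (0)
Last nonzero remainder: (1400/27)w^2 - (7000/27)w + 5600/3. Dividing through by 1400/27 gives the monic gcd w^2 - 5w + 36.

w^2 - 5w + 36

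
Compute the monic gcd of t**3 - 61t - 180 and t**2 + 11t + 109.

1

Apply the Euclidean algorithm:
  t**3 - 61t - 180 = (t - 11)(t**2 + 11t + 109) + (-49t + 1019)
  t**2 + 11t + 109 = (-(1/49)t - 1558/2401)(-49t + 1019) + (1849311/2401)
  -49t + 1019 = (-(117649/1849311)t + 2446619/1849311)(1849311/2401) + (0)
The last nonzero remainder is the constant 1849311/2401, so the polynomials are coprime and gcd = 1.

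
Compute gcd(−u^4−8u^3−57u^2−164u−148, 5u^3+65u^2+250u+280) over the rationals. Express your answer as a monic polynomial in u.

u+2

Repeated division with remainder:
  −u^4−8u^3−57u^2−164u−148 = (−(1/5)u+1)(5u^3+65u^2+250u+280) + (−72u^2−358u−428)
  5u^3+65u^2+250u+280 = (−(5/72)u−1445/2592)(−72u^2−358u−428) + ((26825/1296)u+26825/648)
  −72u^2−358u−428 = (−(93312/26825)u−277344/26825)((26825/1296)u+26825/648) + (0)
Last nonzero remainder: (26825/1296)u+26825/648. Dividing through by 26825/1296 gives the monic gcd u+2.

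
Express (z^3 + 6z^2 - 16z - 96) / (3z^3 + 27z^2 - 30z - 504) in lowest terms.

(z + 4)/(3z + 21)

By polynomial division,
  z^3 + 6z^2 - 16z - 96 = (1/3)(3z^3 + 27z^2 - 30z - 504) + (-3z^2 - 6z + 72)
  3z^3 + 27z^2 - 30z - 504 = (-z - 7)(-3z^2 - 6z + 72) + (0)
Last nonzero remainder: -3z^2 - 6z + 72. Dividing through by -3 gives the monic gcd z^2 + 2z - 24.
Cancel z^2 + 2z - 24 from numerator and denominator to get the reduced form.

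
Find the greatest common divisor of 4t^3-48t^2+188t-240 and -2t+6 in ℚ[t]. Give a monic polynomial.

t-3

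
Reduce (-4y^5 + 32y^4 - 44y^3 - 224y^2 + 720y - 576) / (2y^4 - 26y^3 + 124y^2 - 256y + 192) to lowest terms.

By polynomial division,
  -4y^5 + 32y^4 - 44y^3 - 224y^2 + 720y - 576 = (-2y - 10)(2y^4 - 26y^3 + 124y^2 - 256y + 192) + (-56y^3 + 504y^2 - 1456y + 1344)
  2y^4 - 26y^3 + 124y^2 - 256y + 192 = (-(1/28)y + 1/7)(-56y^3 + 504y^2 - 1456y + 1344) + (0)
Last nonzero remainder: -56y^3 + 504y^2 - 1456y + 1344. Dividing through by -56 gives the monic gcd y^3 - 9y^2 + 26y - 24.
Cancel y^3 - 9y^2 + 26y - 24 from numerator and denominator to get the reduced form.

(-2y^2 - 2y + 12)/(y - 4)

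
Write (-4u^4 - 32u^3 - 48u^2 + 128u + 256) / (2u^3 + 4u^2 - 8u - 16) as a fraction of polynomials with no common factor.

(-2u^2 - 16u - 32)/(u + 2)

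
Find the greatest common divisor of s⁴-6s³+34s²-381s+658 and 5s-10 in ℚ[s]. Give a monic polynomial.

Apply the Euclidean algorithm:
  s⁴-6s³+34s²-381s+658 = ((1/5)s³-(4/5)s²+(26/5)s-329/5)(5s-10) + (0)
Last nonzero remainder: 5s-10. Dividing through by 5 gives the monic gcd s-2.

s-2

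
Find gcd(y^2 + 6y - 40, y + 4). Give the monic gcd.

1

Apply the Euclidean algorithm:
  y^2 + 6y - 40 = (y + 2)(y + 4) + (-48)
  y + 4 = (-(1/48)y - 1/12)(-48) + (0)
The last nonzero remainder is the constant -48, so the polynomials are coprime and gcd = 1.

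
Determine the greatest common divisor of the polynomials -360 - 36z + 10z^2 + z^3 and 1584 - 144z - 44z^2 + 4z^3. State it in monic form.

By polynomial division,
  z^3 + 10z^2 - 36z - 360 = (1/4)(4z^3 - 44z^2 - 144z + 1584) + (21z^2 - 756)
  4z^3 - 44z^2 - 144z + 1584 = ((4/21)z - 44/21)(21z^2 - 756) + (0)
Last nonzero remainder: 21z^2 - 756. Dividing through by 21 gives the monic gcd z^2 - 36.

-36 + z^2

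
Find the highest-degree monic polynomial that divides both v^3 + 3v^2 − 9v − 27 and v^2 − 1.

1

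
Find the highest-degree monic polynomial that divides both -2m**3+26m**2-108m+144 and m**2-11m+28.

m-4

Euclidean algorithm in ℚ[m]:
  -2m**3+26m**2-108m+144 = (-2m+4)(m**2-11m+28) + (-8m+32)
  m**2-11m+28 = (-(1/8)m+7/8)(-8m+32) + (0)
Last nonzero remainder: -8m+32. Dividing through by -8 gives the monic gcd m-4.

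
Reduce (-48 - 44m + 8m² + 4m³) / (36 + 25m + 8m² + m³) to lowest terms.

By polynomial division,
  4m³ + 8m² - 44m - 48 = (4)(m³ + 8m² + 25m + 36) + (-24m² - 144m - 192)
  m³ + 8m² + 25m + 36 = (-(1/24)m - 1/12)(-24m² - 144m - 192) + (5m + 20)
  -24m² - 144m - 192 = (-(24/5)m - 48/5)(5m + 20) + (0)
Last nonzero remainder: 5m + 20. Dividing through by 5 gives the monic gcd m + 4.
Cancel m + 4 from numerator and denominator to get the reduced form.

(-12 - 8m + 4m²)/(9 + 4m + m²)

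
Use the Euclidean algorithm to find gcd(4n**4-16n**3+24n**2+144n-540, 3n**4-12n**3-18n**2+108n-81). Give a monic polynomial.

Apply the Euclidean algorithm:
  4n**4-16n**3+24n**2+144n-540 = (4/3)(3n**4-12n**3-18n**2+108n-81) + (48n**2-432)
  3n**4-12n**3-18n**2+108n-81 = ((1/16)n**2-(1/4)n+3/16)(48n**2-432) + (0)
Last nonzero remainder: 48n**2-432. Dividing through by 48 gives the monic gcd n**2-9.

n**2-9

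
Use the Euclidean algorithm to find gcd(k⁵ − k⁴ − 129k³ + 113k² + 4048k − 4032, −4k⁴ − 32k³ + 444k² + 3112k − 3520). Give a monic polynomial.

Euclidean algorithm in ℚ[k]:
  k⁵ − k⁴ − 129k³ + 113k² + 4048k − 4032 = (−(1/4)k + 9/4)(−4k⁴ − 32k³ + 444k² + 3112k − 3520) + (54k³ − 108k² − 3834k + 3888)
  −4k⁴ − 32k³ + 444k² + 3112k − 3520 = (−(2/27)k − 20/27)(54k³ − 108k² − 3834k + 3888) + (80k² + 560k − 640)
  54k³ − 108k² − 3834k + 3888 = ((27/40)k − 243/40)(80k² + 560k − 640) + (0)
Last nonzero remainder: 80k² + 560k − 640. Dividing through by 80 gives the monic gcd k² + 7k − 8.

k² + 7k − 8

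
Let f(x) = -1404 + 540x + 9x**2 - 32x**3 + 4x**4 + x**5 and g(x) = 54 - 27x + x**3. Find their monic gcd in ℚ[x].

Apply the Euclidean algorithm:
  x**5 + 4x**4 - 32x**3 + 9x**2 + 540x - 1404 = (x**2 + 4x - 5)(x**3 - 27x + 54) + (63x**2 + 189x - 1134)
  x**3 - 27x + 54 = ((1/63)x - 1/21)(63x**2 + 189x - 1134) + (0)
Last nonzero remainder: 63x**2 + 189x - 1134. Dividing through by 63 gives the monic gcd x**2 + 3x - 18.

-18 + 3x + x**2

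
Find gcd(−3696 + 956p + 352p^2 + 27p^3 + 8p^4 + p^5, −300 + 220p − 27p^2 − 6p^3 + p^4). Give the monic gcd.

By polynomial division,
  p^5 + 8p^4 + 27p^3 + 352p^2 + 956p − 3696 = (p + 14)(p^4 − 6p^3 − 27p^2 + 220p − 300) + (138p^3 + 510p^2 − 1824p + 504)
  p^4 − 6p^3 − 27p^2 + 220p − 300 = ((1/138)p − 223/3174)(138p^3 + 510p^2 − 1824p + 504) + ((11664/529)p^2 + (46656/529)p − 139968/529)
  138p^3 + 510p^2 − 1824p + 504 = ((12167/1944)p − 3703/1944)((11664/529)p^2 + (46656/529)p − 139968/529) + (0)
Last nonzero remainder: (11664/529)p^2 + (46656/529)p − 139968/529. Dividing through by 11664/529 gives the monic gcd p^2 + 4p − 12.

−12 + 4p + p^2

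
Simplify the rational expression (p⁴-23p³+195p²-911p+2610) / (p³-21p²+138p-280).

By polynomial division,
  p⁴-23p³+195p²-911p+2610 = (p-2)(p³-21p²+138p-280) + (15p²-355p+2050)
  p³-21p²+138p-280 = ((1/15)p+8/45)(15p²-355p+2050) + ((580/9)p-5800/9)
  15p²-355p+2050 = ((27/116)p-369/116)((580/9)p-5800/9) + (0)
Last nonzero remainder: (580/9)p-5800/9. Dividing through by 580/9 gives the monic gcd p-10.
Cancel p-10 from numerator and denominator to get the reduced form.

(p³-13p²+65p-261)/(p²-11p+28)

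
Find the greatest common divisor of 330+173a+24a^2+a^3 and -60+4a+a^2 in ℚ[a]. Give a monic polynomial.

10+a

Repeated division with remainder:
  a^3+24a^2+173a+330 = (a+20)(a^2+4a-60) + (153a+1530)
  a^2+4a-60 = ((1/153)a-2/51)(153a+1530) + (0)
Last nonzero remainder: 153a+1530. Dividing through by 153 gives the monic gcd a+10.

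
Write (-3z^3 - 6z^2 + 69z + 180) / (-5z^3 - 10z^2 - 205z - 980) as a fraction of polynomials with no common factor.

(3z^2 - 6z - 45)/(5z^2 - 10z + 245)

Repeated division with remainder:
  -3z^3 - 6z^2 + 69z + 180 = (3/5)(-5z^3 - 10z^2 - 205z - 980) + (192z + 768)
  -5z^3 - 10z^2 - 205z - 980 = (-(5/192)z^2 + (5/96)z - 245/192)(192z + 768) + (0)
Last nonzero remainder: 192z + 768. Dividing through by 192 gives the monic gcd z + 4.
Cancel z + 4 from numerator and denominator to get the reduced form.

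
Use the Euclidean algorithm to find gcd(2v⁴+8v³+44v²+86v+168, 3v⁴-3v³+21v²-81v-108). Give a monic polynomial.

v²+v+12

Apply the Euclidean algorithm:
  2v⁴+8v³+44v²+86v+168 = (2/3)(3v⁴-3v³+21v²-81v-108) + (10v³+30v²+140v+240)
  3v⁴-3v³+21v²-81v-108 = ((3/10)v-6/5)(10v³+30v²+140v+240) + (15v²+15v+180)
  10v³+30v²+140v+240 = ((2/3)v+4/3)(15v²+15v+180) + (0)
Last nonzero remainder: 15v²+15v+180. Dividing through by 15 gives the monic gcd v²+v+12.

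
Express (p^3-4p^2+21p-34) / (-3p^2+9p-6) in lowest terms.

By polynomial division,
  p^3-4p^2+21p-34 = (-(1/3)p+1/3)(-3p^2+9p-6) + (16p-32)
  -3p^2+9p-6 = (-(3/16)p+3/16)(16p-32) + (0)
Last nonzero remainder: 16p-32. Dividing through by 16 gives the monic gcd p-2.
Cancel p-2 from numerator and denominator to get the reduced form.

(-p^2+2p-17)/(3p-3)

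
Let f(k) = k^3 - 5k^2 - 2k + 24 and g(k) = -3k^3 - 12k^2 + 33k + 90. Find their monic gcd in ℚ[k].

k^2 - k - 6

Apply the Euclidean algorithm:
  k^3 - 5k^2 - 2k + 24 = (-1/3)(-3k^3 - 12k^2 + 33k + 90) + (-9k^2 + 9k + 54)
  -3k^3 - 12k^2 + 33k + 90 = ((1/3)k + 5/3)(-9k^2 + 9k + 54) + (0)
Last nonzero remainder: -9k^2 + 9k + 54. Dividing through by -9 gives the monic gcd k^2 - k - 6.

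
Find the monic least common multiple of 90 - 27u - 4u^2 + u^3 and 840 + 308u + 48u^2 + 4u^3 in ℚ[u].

Euclidean algorithm in ℚ[u]:
  u^3 - 4u^2 - 27u + 90 = (1/4)(4u^3 + 48u^2 + 308u + 840) + (-16u^2 - 104u - 120)
  4u^3 + 48u^2 + 308u + 840 = (-(1/4)u - 11/8)(-16u^2 - 104u - 120) + (135u + 675)
  -16u^2 - 104u - 120 = (-(16/135)u - 8/45)(135u + 675) + (0)
Last nonzero remainder: 135u + 675. Dividing through by 135 gives the monic gcd u + 5.
Then lcm(f, g) = f·g / gcd(f, g); expanding and making the result monic gives the answer.

3780 - 504u - 267u^2 - 13u^3 + 3u^4 + u^5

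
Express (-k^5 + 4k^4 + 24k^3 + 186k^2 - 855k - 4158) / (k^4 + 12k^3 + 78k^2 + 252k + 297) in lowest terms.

(-k^2 + 13k - 42)/(k + 3)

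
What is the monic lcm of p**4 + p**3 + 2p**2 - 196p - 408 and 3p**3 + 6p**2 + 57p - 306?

By polynomial division,
  p**4 + p**3 + 2p**2 - 196p - 408 = ((1/3)p - 1/3)(3p**3 + 6p**2 + 57p - 306) + (-15p**2 - 75p - 510)
  3p**3 + 6p**2 + 57p - 306 = (-(1/5)p + 3/5)(-15p**2 - 75p - 510) + (0)
Last nonzero remainder: -15p**2 - 75p - 510. Dividing through by -15 gives the monic gcd p**2 + 5p + 34.
Then lcm(f, g) = f·g / gcd(f, g); expanding and making the result monic gives the answer.

p**5 - 2p**4 - p**3 - 202p**2 + 180p + 1224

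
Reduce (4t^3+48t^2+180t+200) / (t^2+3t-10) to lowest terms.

(4t^2+28t+40)/(t-2)

Apply the Euclidean algorithm:
  4t^3+48t^2+180t+200 = (4t+36)(t^2+3t-10) + (112t+560)
  t^2+3t-10 = ((1/112)t-1/56)(112t+560) + (0)
Last nonzero remainder: 112t+560. Dividing through by 112 gives the monic gcd t+5.
Cancel t+5 from numerator and denominator to get the reduced form.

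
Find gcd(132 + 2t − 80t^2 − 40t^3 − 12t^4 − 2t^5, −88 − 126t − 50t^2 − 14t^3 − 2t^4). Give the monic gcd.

11 + 2t + t^2

By polynomial division,
  −2t^5 − 12t^4 − 40t^3 − 80t^2 + 2t + 132 = (t − 1)(−2t^4 − 14t^3 − 50t^2 − 126t − 88) + (−4t^3 − 4t^2 − 36t + 44)
  −2t^4 − 14t^3 − 50t^2 − 126t − 88 = ((1/2)t + 3)(−4t^3 − 4t^2 − 36t + 44) + (−20t^2 − 40t − 220)
  −4t^3 − 4t^2 − 36t + 44 = ((1/5)t − 1/5)(−20t^2 − 40t − 220) + (0)
Last nonzero remainder: −20t^2 − 40t − 220. Dividing through by −20 gives the monic gcd t^2 + 2t + 11.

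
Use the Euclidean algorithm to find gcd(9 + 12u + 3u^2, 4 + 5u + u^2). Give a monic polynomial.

By polynomial division,
  3u^2 + 12u + 9 = (3)(u^2 + 5u + 4) + (-3u - 3)
  u^2 + 5u + 4 = (-(1/3)u - 4/3)(-3u - 3) + (0)
Last nonzero remainder: -3u - 3. Dividing through by -3 gives the monic gcd u + 1.

1 + u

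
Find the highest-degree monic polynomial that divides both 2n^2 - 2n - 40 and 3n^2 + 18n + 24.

n + 4

Apply the Euclidean algorithm:
  2n^2 - 2n - 40 = (2/3)(3n^2 + 18n + 24) + (-14n - 56)
  3n^2 + 18n + 24 = (-(3/14)n - 3/7)(-14n - 56) + (0)
Last nonzero remainder: -14n - 56. Dividing through by -14 gives the monic gcd n + 4.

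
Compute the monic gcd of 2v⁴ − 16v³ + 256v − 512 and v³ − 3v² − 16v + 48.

Euclidean algorithm in ℚ[v]:
  2v⁴ − 16v³ + 256v − 512 = (2v − 10)(v³ − 3v² − 16v + 48) + (2v² − 32)
  v³ − 3v² − 16v + 48 = ((1/2)v − 3/2)(2v² − 32) + (0)
Last nonzero remainder: 2v² − 32. Dividing through by 2 gives the monic gcd v² − 16.

v² − 16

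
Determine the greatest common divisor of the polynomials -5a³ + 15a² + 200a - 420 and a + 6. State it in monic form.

a + 6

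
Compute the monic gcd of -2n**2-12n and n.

n

Euclidean algorithm in ℚ[n]:
  -2n**2-12n = (-2n-12)(n) + (0)
The last nonzero remainder n is already monic.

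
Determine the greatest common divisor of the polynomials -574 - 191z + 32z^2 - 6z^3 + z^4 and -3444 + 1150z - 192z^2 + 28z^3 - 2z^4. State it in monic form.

-287 + 48z - 8z^2 + z^3

Euclidean algorithm in ℚ[z]:
  z^4 - 6z^3 + 32z^2 - 191z - 574 = (-1/2)(-2z^4 + 28z^3 - 192z^2 + 1150z - 3444) + (8z^3 - 64z^2 + 384z - 2296)
  -2z^4 + 28z^3 - 192z^2 + 1150z - 3444 = (-(1/4)z + 3/2)(8z^3 - 64z^2 + 384z - 2296) + (0)
Last nonzero remainder: 8z^3 - 64z^2 + 384z - 2296. Dividing through by 8 gives the monic gcd z^3 - 8z^2 + 48z - 287.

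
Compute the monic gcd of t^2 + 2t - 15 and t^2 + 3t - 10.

Euclidean algorithm in ℚ[t]:
  t^2 + 2t - 15 = (t^2 + 3t - 10) + (-t - 5)
  t^2 + 3t - 10 = (-t + 2)(-t - 5) + (0)
Last nonzero remainder: -t - 5. Dividing through by -1 gives the monic gcd t + 5.

t + 5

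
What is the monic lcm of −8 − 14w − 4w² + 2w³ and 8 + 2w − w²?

−8 − 18w − 11w² + w⁴

Apply the Euclidean algorithm:
  2w³ − 4w² − 14w − 8 = (−2w)(−w² + 2w + 8) + (2w − 8)
  −w² + 2w + 8 = (−(1/2)w − 1)(2w − 8) + (0)
Last nonzero remainder: 2w − 8. Dividing through by 2 gives the monic gcd w − 4.
Then lcm(f, g) = f·g / gcd(f, g); expanding and making the result monic gives the answer.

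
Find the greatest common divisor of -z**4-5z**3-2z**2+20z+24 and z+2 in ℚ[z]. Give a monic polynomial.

z+2

Euclidean algorithm in ℚ[z]:
  -z**4-5z**3-2z**2+20z+24 = (-z**3-3z**2+4z+12)(z+2) + (0)
The last nonzero remainder z+2 is already monic.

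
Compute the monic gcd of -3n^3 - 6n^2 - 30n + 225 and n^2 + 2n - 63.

1

By polynomial division,
  -3n^3 - 6n^2 - 30n + 225 = (-3n)(n^2 + 2n - 63) + (-219n + 225)
  n^2 + 2n - 63 = (-(1/219)n - 221/15987)(-219n + 225) + (-319152/5329)
  -219n + 225 = ((389017/106384)n - 399675/106384)(-319152/5329) + (0)
The last nonzero remainder is the constant -319152/5329, so the polynomials are coprime and gcd = 1.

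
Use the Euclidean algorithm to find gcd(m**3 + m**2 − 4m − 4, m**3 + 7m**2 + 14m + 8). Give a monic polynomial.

m**2 + 3m + 2

Repeated division with remainder:
  m**3 + m**2 − 4m − 4 = (m**3 + 7m**2 + 14m + 8) + (−6m**2 − 18m − 12)
  m**3 + 7m**2 + 14m + 8 = (−(1/6)m − 2/3)(−6m**2 − 18m − 12) + (0)
Last nonzero remainder: −6m**2 − 18m − 12. Dividing through by −6 gives the monic gcd m**2 + 3m + 2.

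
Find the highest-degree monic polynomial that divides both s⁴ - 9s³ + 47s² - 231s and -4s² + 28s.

s² - 7s

Apply the Euclidean algorithm:
  s⁴ - 9s³ + 47s² - 231s = (-(1/4)s² + (1/2)s - 33/4)(-4s² + 28s) + (0)
Last nonzero remainder: -4s² + 28s. Dividing through by -4 gives the monic gcd s² - 7s.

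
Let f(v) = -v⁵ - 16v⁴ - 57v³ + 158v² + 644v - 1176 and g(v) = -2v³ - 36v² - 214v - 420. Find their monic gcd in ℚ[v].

Repeated division with remainder:
  -v⁵ - 16v⁴ - 57v³ + 158v² + 644v - 1176 = ((1/2)v² - v - 7)(-2v³ - 36v² - 214v - 420) + (-98v² - 1274v - 4116)
  -2v³ - 36v² - 214v - 420 = ((1/49)v + 5/49)(-98v² - 1274v - 4116) + (0)
Last nonzero remainder: -98v² - 1274v - 4116. Dividing through by -98 gives the monic gcd v² + 13v + 42.

v² + 13v + 42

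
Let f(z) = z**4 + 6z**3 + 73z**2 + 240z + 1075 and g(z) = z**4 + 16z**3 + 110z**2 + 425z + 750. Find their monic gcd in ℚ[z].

z**2 + 5z + 25

Euclidean algorithm in ℚ[z]:
  z**4 + 6z**3 + 73z**2 + 240z + 1075 = (z**4 + 16z**3 + 110z**2 + 425z + 750) + (-10z**3 - 37z**2 - 185z + 325)
  z**4 + 16z**3 + 110z**2 + 425z + 750 = (-(1/10)z - 123/100)(-10z**3 - 37z**2 - 185z + 325) + ((4599/100)z**2 + (4599/20)z + 4599/4)
  -10z**3 - 37z**2 - 185z + 325 = (-(1000/4599)z + 1300/4599)((4599/100)z**2 + (4599/20)z + 4599/4) + (0)
Last nonzero remainder: (4599/100)z**2 + (4599/20)z + 4599/4. Dividing through by 4599/100 gives the monic gcd z**2 + 5z + 25.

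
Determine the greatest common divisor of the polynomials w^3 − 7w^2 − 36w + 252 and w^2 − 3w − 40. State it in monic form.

1

Euclidean algorithm in ℚ[w]:
  w^3 − 7w^2 − 36w + 252 = (w − 4)(w^2 − 3w − 40) + (−8w + 92)
  w^2 − 3w − 40 = (−(1/8)w − 17/16)(−8w + 92) + (231/4)
  −8w + 92 = (−(32/231)w + 368/231)(231/4) + (0)
The last nonzero remainder is the constant 231/4, so the polynomials are coprime and gcd = 1.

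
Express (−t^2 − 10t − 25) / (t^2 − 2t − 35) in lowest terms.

(−t − 5)/(t − 7)

Euclidean algorithm in ℚ[t]:
  −t^2 − 10t − 25 = (−1)(t^2 − 2t − 35) + (−12t − 60)
  t^2 − 2t − 35 = (−(1/12)t + 7/12)(−12t − 60) + (0)
Last nonzero remainder: −12t − 60. Dividing through by −12 gives the monic gcd t + 5.
Cancel t + 5 from numerator and denominator to get the reduced form.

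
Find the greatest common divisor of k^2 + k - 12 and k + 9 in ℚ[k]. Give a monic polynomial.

1

Apply the Euclidean algorithm:
  k^2 + k - 12 = (k - 8)(k + 9) + (60)
  k + 9 = ((1/60)k + 3/20)(60) + (0)
The last nonzero remainder is the constant 60, so the polynomials are coprime and gcd = 1.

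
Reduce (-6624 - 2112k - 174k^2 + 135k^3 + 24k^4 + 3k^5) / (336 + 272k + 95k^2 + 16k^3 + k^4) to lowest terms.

Apply the Euclidean algorithm:
  3k^5 + 24k^4 + 135k^3 - 174k^2 - 2112k - 6624 = (3k - 24)(k^4 + 16k^3 + 95k^2 + 272k + 336) + (234k^3 + 1290k^2 + 3408k + 1440)
  k^4 + 16k^3 + 95k^2 + 272k + 336 = ((1/234)k + 409/9126)(234k^3 + 1290k^2 + 3408k + 1440) + ((34408/1521)k^2 + (172040/1521)k + 137632/507)
  234k^3 + 1290k^2 + 3408k + 1440 = ((177957/17204)k + 22815/4301)((34408/1521)k^2 + (172040/1521)k + 137632/507) + (0)
Last nonzero remainder: (34408/1521)k^2 + (172040/1521)k + 137632/507. Dividing through by 34408/1521 gives the monic gcd k^2 + 5k + 12.
Cancel k^2 + 5k + 12 from numerator and denominator to get the reduced form.

(-552 + 54k + 9k^2 + 3k^3)/(28 + 11k + k^2)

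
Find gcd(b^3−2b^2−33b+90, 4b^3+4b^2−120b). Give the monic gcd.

b^2+b−30

Euclidean algorithm in ℚ[b]:
  b^3−2b^2−33b+90 = (1/4)(4b^3+4b^2−120b) + (−3b^2−3b+90)
  4b^3+4b^2−120b = (−(4/3)b)(−3b^2−3b+90) + (0)
Last nonzero remainder: −3b^2−3b+90. Dividing through by −3 gives the monic gcd b^2+b−30.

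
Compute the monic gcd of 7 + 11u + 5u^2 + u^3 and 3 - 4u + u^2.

1

Apply the Euclidean algorithm:
  u^3 + 5u^2 + 11u + 7 = (u + 9)(u^2 - 4u + 3) + (44u - 20)
  u^2 - 4u + 3 = ((1/44)u - 39/484)(44u - 20) + (168/121)
  44u - 20 = ((1331/42)u - 605/42)(168/121) + (0)
The last nonzero remainder is the constant 168/121, so the polynomials are coprime and gcd = 1.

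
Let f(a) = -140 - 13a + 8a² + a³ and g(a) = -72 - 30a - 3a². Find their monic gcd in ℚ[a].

1

Apply the Euclidean algorithm:
  a³ + 8a² - 13a - 140 = (-(1/3)a + 2/3)(-3a² - 30a - 72) + (-17a - 92)
  -3a² - 30a - 72 = ((3/17)a + 234/289)(-17a - 92) + (720/289)
  -17a - 92 = (-(4913/720)a - 6647/180)(720/289) + (0)
The last nonzero remainder is the constant 720/289, so the polynomials are coprime and gcd = 1.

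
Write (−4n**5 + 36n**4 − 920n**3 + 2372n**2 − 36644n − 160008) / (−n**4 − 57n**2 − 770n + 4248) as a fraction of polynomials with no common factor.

Repeated division with remainder:
  −4n**5 + 36n**4 − 920n**3 + 2372n**2 − 36644n − 160008 = (4n − 36)(−n**4 − 57n**2 − 770n + 4248) + (−692n**3 + 3400n**2 − 81356n − 7080)
  −n**4 − 57n**2 − 770n + 4248 = ((1/692)n + 425/59858)(−692n**3 + 3400n**2 − 81356n − 7080) + ((1090194/29929)n**2 − (5450970/29929)n + 128642892/29929)
  −692n**3 + 3400n**2 − 81356n − 7080 = (−(10355434/545097)n − 299290/181699)((1090194/29929)n**2 − (5450970/29929)n + 128642892/29929) + (0)
Last nonzero remainder: (1090194/29929)n**2 − (5450970/29929)n + 128642892/29929. Dividing through by 1090194/29929 gives the monic gcd n**2 − 5n + 118.
Cancel n**2 − 5n + 118 from numerator and denominator to get the reduced form.

(4n**3 − 16n**2 + 368n + 1356)/(n**2 + 5n − 36)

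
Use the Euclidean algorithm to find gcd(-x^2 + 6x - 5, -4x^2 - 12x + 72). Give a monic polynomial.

Euclidean algorithm in ℚ[x]:
  -x^2 + 6x - 5 = (1/4)(-4x^2 - 12x + 72) + (9x - 23)
  -4x^2 - 12x + 72 = (-(4/9)x - 200/81)(9x - 23) + (1232/81)
  9x - 23 = ((729/1232)x - 1863/1232)(1232/81) + (0)
The last nonzero remainder is the constant 1232/81, so the polynomials are coprime and gcd = 1.

1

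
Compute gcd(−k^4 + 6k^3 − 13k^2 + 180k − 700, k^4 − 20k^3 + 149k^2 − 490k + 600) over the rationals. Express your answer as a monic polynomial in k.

k^2 − 10k + 25

Euclidean algorithm in ℚ[k]:
  −k^4 + 6k^3 − 13k^2 + 180k − 700 = (−1)(k^4 − 20k^3 + 149k^2 − 490k + 600) + (−14k^3 + 136k^2 − 310k − 100)
  k^4 − 20k^3 + 149k^2 − 490k + 600 = (−(1/14)k + 36/49)(−14k^3 + 136k^2 − 310k − 100) + ((1320/49)k^2 − (13200/49)k + 33000/49)
  −14k^3 + 136k^2 − 310k − 100 = (−(343/660)k − 49/330)((1320/49)k^2 − (13200/49)k + 33000/49) + (0)
Last nonzero remainder: (1320/49)k^2 − (13200/49)k + 33000/49. Dividing through by 1320/49 gives the monic gcd k^2 − 10k + 25.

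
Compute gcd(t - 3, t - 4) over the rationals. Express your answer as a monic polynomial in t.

1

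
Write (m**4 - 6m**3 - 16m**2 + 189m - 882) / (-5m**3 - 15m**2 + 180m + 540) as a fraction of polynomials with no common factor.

By polynomial division,
  m**4 - 6m**3 - 16m**2 + 189m - 882 = (-(1/5)m + 9/5)(-5m**3 - 15m**2 + 180m + 540) + (47m**2 - 27m - 1854)
  -5m**3 - 15m**2 + 180m + 540 = (-(5/47)m - 840/2209)(47m**2 - 27m - 1854) + (-(60750/2209)m - 364500/2209)
  47m**2 - 27m - 1854 = (-(103823/60750)m + 227527/20250)(-(60750/2209)m - 364500/2209) + (0)
Last nonzero remainder: -(60750/2209)m - 364500/2209. Dividing through by -60750/2209 gives the monic gcd m + 6.
Cancel m + 6 from numerator and denominator to get the reduced form.

(-m**3 + 12m**2 - 56m + 147)/(5m**2 - 15m - 90)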